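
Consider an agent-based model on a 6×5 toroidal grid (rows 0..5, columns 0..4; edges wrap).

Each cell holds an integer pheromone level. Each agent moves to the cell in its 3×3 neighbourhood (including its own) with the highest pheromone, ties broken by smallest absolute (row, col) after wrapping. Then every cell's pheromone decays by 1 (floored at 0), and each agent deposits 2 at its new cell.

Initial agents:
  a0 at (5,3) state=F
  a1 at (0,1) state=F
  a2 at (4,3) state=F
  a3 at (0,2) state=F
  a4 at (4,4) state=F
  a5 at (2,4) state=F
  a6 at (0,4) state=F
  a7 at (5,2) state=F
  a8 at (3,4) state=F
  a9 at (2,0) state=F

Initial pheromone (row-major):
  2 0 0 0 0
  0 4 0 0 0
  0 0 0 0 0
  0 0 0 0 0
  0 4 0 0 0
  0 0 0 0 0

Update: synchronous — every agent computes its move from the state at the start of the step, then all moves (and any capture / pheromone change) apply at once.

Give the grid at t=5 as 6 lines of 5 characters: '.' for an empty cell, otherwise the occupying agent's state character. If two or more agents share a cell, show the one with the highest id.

.....
.F...
.....
.....
.F...
.....

t=1: a0@(0,2) a1@(1,1) a2@(3,2) a3@(1,1) a4@(3,0) a5@(1,0) a6@(0,0) a7@(4,1) a8@(2,0) a9@(1,1) | pheromone: 3 0 2 0 0 / 2 9 0 0 0 / 2 0 0 0 0 / 2 0 2 0 0 / 0 5 0 0 0 / 0 0 0 0 0
t=2: a0@(1,1) a1@(1,1) a2@(4,1) a3@(1,1) a4@(4,1) a5@(1,1) a6@(1,1) a7@(4,1) a8@(1,1) a9@(1,1) | pheromone: 2 0 1 0 0 / 1 22 0 0 0 / 1 0 0 0 0 / 1 0 1 0 0 / 0 10 0 0 0 / 0 0 0 0 0
t=3: a0@(1,1) a1@(1,1) a2@(4,1) a3@(1,1) a4@(4,1) a5@(1,1) a6@(1,1) a7@(4,1) a8@(1,1) a9@(1,1) | pheromone: 1 0 0 0 0 / 0 35 0 0 0 / 0 0 0 0 0 / 0 0 0 0 0 / 0 15 0 0 0 / 0 0 0 0 0
t=4: a0@(1,1) a1@(1,1) a2@(4,1) a3@(1,1) a4@(4,1) a5@(1,1) a6@(1,1) a7@(4,1) a8@(1,1) a9@(1,1) | pheromone: 0 0 0 0 0 / 0 48 0 0 0 / 0 0 0 0 0 / 0 0 0 0 0 / 0 20 0 0 0 / 0 0 0 0 0
t=5: a0@(1,1) a1@(1,1) a2@(4,1) a3@(1,1) a4@(4,1) a5@(1,1) a6@(1,1) a7@(4,1) a8@(1,1) a9@(1,1) | pheromone: 0 0 0 0 0 / 0 61 0 0 0 / 0 0 0 0 0 / 0 0 0 0 0 / 0 25 0 0 0 / 0 0 0 0 0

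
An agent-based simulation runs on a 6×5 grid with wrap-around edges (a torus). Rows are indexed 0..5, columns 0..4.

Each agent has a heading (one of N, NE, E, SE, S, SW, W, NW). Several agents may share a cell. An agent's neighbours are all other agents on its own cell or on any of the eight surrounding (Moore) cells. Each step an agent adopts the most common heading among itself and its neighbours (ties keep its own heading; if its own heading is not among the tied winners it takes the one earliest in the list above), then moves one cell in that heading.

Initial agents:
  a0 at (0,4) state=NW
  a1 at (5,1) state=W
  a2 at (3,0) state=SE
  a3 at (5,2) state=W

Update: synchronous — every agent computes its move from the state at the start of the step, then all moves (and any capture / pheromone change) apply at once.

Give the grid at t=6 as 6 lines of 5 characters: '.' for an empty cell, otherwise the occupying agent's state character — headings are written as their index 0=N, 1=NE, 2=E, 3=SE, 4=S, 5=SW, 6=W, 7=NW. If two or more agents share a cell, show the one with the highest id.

...7.
.....
.....
.....
.6...
66...

t=1: a0@(5,3):NW a1@(5,0):W a2@(4,1):SE a3@(5,1):W
t=2: a0@(4,2):NW a1@(5,4):W a2@(4,0):W a3@(5,0):W
t=3: a0@(3,1):NW a1@(5,3):W a2@(4,4):W a3@(5,4):W
t=4: a0@(2,0):NW a1@(5,2):W a2@(4,3):W a3@(5,3):W
t=5: a0@(1,4):NW a1@(5,1):W a2@(4,2):W a3@(5,2):W
t=6: a0@(0,3):NW a1@(5,0):W a2@(4,1):W a3@(5,1):W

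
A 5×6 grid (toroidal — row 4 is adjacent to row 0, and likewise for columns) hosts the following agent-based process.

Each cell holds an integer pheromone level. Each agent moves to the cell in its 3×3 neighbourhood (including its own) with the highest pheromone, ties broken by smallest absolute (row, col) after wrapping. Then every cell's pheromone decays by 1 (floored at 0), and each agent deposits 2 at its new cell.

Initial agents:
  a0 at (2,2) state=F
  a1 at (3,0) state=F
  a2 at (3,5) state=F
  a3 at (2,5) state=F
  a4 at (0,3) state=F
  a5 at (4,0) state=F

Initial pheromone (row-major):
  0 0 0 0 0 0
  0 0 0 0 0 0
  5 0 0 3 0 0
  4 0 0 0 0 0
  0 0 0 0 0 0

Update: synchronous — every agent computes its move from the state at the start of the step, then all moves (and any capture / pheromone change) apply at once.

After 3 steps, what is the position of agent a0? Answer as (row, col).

(2, 3)

t=1: a0@(2,3) a1@(2,0) a2@(2,0) a3@(2,0) a4@(0,2) a5@(3,0) | pheromone: 0 0 2 0 0 0 / 0 0 0 0 0 0 / 10 0 0 4 0 0 / 5 0 0 0 0 0 / 0 0 0 0 0 0
t=2: a0@(2,3) a1@(2,0) a2@(2,0) a3@(2,0) a4@(0,2) a5@(2,0) | pheromone: 0 0 3 0 0 0 / 0 0 0 0 0 0 / 17 0 0 5 0 0 / 4 0 0 0 0 0 / 0 0 0 0 0 0
t=3: a0@(2,3) a1@(2,0) a2@(2,0) a3@(2,0) a4@(0,2) a5@(2,0) | pheromone: 0 0 4 0 0 0 / 0 0 0 0 0 0 / 24 0 0 6 0 0 / 3 0 0 0 0 0 / 0 0 0 0 0 0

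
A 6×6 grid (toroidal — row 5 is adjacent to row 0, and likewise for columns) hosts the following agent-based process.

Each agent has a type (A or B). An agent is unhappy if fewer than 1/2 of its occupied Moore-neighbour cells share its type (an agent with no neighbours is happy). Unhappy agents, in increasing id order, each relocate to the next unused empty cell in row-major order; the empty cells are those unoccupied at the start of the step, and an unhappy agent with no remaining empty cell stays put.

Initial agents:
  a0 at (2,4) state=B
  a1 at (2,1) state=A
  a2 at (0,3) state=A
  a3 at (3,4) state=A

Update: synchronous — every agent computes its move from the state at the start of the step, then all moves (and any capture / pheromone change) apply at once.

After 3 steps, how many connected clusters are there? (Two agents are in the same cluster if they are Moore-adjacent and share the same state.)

t=1: a0@(0,0):B a1@(2,1):A a2@(0,3):A a3@(0,1):A
t=2: a0@(0,2):B a1@(2,1):A a2@(0,3):A a3@(0,4):A
t=3: a0@(0,0):B a1@(2,1):A a2@(0,3):A a3@(0,4):A

3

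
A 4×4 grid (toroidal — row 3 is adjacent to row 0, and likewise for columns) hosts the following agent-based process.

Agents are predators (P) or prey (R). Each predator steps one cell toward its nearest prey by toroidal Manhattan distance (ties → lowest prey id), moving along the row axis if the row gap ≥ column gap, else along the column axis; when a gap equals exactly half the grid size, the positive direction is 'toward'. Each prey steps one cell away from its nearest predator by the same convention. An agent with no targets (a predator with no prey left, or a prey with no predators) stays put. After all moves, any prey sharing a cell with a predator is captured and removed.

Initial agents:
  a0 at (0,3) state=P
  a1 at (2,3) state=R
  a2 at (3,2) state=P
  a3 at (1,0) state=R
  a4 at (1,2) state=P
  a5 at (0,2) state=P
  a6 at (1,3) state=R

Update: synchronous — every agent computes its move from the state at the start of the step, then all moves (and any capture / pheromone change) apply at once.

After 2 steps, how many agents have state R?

2

t=1: a0@(1,3):P a2@(2,2):P a3@(2,0):R a4@(1,3):P a5@(1,2):P a6@(2,3):R
t=2: a0@(2,3):P a2@(2,3):P a3@(3,0):R a4@(2,3):P a5@(2,2):P a6@(3,3):R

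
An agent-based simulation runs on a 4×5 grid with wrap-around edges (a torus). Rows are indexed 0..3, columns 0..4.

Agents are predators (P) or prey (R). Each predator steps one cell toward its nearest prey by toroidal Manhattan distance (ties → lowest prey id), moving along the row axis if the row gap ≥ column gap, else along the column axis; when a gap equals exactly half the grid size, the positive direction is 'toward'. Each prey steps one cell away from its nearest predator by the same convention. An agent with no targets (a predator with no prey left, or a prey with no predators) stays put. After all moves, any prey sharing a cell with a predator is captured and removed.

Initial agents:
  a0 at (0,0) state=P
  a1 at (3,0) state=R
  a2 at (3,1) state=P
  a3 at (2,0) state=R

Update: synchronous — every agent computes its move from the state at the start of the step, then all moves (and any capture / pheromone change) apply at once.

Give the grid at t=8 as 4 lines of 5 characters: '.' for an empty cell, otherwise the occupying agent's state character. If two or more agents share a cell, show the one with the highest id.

P....
.....
R....
R....

t=1: a0@(3,0):P a1@(2,0):R a2@(3,0):P a3@(1,0):R
t=2: a0@(2,0):P a1@(1,0):R a2@(2,0):P a3@(0,0):R
t=3: a0@(1,0):P a1@(0,0):R a2@(1,0):P a3@(3,0):R
t=4: a0@(0,0):P a1@(3,0):R a2@(0,0):P a3@(2,0):R
t=5: a0@(3,0):P a1@(2,0):R a2@(3,0):P a3@(1,0):R
t=6: a0@(2,0):P a1@(1,0):R a2@(2,0):P a3@(0,0):R
t=7: a0@(1,0):P a1@(0,0):R a2@(1,0):P a3@(3,0):R
t=8: a0@(0,0):P a1@(3,0):R a2@(0,0):P a3@(2,0):R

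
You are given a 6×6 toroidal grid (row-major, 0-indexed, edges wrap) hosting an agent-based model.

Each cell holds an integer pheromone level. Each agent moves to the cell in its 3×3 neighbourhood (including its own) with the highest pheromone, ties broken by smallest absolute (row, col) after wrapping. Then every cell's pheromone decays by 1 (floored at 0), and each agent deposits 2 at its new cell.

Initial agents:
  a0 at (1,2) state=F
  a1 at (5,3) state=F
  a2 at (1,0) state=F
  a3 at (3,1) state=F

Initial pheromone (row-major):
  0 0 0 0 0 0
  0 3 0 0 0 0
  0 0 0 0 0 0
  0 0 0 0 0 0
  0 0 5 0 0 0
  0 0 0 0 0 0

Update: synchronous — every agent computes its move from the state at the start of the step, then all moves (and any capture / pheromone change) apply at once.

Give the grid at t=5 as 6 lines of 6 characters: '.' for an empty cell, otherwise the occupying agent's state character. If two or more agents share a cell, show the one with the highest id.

......
.F....
......
......
..F...
......

t=1: a0@(1,1) a1@(4,2) a2@(1,1) a3@(4,2) | pheromone: 0 0 0 0 0 0 / 0 6 0 0 0 0 / 0 0 0 0 0 0 / 0 0 0 0 0 0 / 0 0 8 0 0 0 / 0 0 0 0 0 0
t=2: a0@(1,1) a1@(4,2) a2@(1,1) a3@(4,2) | pheromone: 0 0 0 0 0 0 / 0 9 0 0 0 0 / 0 0 0 0 0 0 / 0 0 0 0 0 0 / 0 0 11 0 0 0 / 0 0 0 0 0 0
t=3: a0@(1,1) a1@(4,2) a2@(1,1) a3@(4,2) | pheromone: 0 0 0 0 0 0 / 0 12 0 0 0 0 / 0 0 0 0 0 0 / 0 0 0 0 0 0 / 0 0 14 0 0 0 / 0 0 0 0 0 0
t=4: a0@(1,1) a1@(4,2) a2@(1,1) a3@(4,2) | pheromone: 0 0 0 0 0 0 / 0 15 0 0 0 0 / 0 0 0 0 0 0 / 0 0 0 0 0 0 / 0 0 17 0 0 0 / 0 0 0 0 0 0
t=5: a0@(1,1) a1@(4,2) a2@(1,1) a3@(4,2) | pheromone: 0 0 0 0 0 0 / 0 18 0 0 0 0 / 0 0 0 0 0 0 / 0 0 0 0 0 0 / 0 0 20 0 0 0 / 0 0 0 0 0 0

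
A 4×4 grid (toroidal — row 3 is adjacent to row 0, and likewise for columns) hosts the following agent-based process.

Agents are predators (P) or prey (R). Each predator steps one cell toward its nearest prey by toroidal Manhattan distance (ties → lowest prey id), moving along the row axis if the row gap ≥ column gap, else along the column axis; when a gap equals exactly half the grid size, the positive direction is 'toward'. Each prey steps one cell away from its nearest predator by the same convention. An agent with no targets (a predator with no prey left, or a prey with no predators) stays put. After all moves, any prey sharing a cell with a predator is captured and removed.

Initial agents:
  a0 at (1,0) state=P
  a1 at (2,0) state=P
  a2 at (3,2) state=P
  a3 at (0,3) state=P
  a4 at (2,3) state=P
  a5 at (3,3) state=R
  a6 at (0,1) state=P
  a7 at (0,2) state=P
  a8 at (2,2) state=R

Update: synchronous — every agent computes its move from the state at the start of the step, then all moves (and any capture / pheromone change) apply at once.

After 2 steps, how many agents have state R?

1

t=1: a0@(2,0):P a1@(3,0):P a2@(3,3):P a3@(3,3):P a4@(3,3):P a6@(0,2):P a7@(3,2):P a8@(1,2):R
t=2: a0@(2,1):P a1@(0,0):P a2@(0,3):P a3@(0,3):P a4@(0,3):P a6@(1,2):P a7@(0,2):P a8@(2,2):R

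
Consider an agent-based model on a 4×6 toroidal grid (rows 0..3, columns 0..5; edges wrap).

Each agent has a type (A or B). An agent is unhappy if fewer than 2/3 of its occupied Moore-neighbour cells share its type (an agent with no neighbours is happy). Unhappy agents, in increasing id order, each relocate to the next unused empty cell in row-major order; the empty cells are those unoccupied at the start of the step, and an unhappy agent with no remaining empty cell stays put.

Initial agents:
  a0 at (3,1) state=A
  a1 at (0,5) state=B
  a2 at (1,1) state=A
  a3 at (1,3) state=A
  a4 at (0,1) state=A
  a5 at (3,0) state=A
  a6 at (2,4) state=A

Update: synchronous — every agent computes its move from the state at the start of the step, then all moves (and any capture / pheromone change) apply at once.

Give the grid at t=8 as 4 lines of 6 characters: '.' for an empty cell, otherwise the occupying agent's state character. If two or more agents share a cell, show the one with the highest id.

t=1: a0@(3,1):A a1@(0,0):B a2@(1,1):A a3@(1,3):A a4@(0,1):A a5@(3,0):A a6@(2,4):A
t=2: a0@(3,1):A a1@(0,2):B a2@(0,3):A a3@(1,3):A a4@(0,1):A a5@(3,0):A a6@(2,4):A
t=3: a0@(3,1):A a1@(0,0):B a2@(0,4):A a3@(1,3):A a4@(0,1):A a5@(3,0):A a6@(2,4):A
t=4: a0@(3,1):A a1@(0,2):B a2@(0,4):A a3@(1,3):A a4@(0,1):A a5@(3,0):A a6@(2,4):A
t=5: a0@(3,1):A a1@(0,0):B a2@(0,4):A a3@(1,3):A a4@(0,1):A a5@(3,0):A a6@(2,4):A
t=6: a0@(3,1):A a1@(0,2):B a2@(0,4):A a3@(1,3):A a4@(0,1):A a5@(3,0):A a6@(2,4):A
t=7: a0@(3,1):A a1@(0,0):B a2@(0,4):A a3@(1,3):A a4@(0,1):A a5@(3,0):A a6@(2,4):A
t=8: a0@(3,1):A a1@(0,2):B a2@(0,4):A a3@(1,3):A a4@(0,1):A a5@(3,0):A a6@(2,4):A

.AB.A.
...A..
....A.
AA....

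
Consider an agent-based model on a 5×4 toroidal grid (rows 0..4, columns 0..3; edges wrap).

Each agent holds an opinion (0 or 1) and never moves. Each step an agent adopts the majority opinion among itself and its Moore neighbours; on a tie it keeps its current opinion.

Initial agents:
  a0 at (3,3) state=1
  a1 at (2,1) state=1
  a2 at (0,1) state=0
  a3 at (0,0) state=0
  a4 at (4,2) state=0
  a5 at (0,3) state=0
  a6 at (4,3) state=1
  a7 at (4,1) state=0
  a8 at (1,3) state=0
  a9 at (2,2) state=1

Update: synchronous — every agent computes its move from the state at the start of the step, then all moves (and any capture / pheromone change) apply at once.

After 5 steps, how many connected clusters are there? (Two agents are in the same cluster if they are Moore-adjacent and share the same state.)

2

t=1: a0@(3,3):1 a1@(2,1):1 a2@(0,1):0 a3@(0,0):0 a4@(4,2):0 a5@(0,3):0 a6@(4,3):0 a7@(4,1):0 a8@(1,3):0 a9@(2,2):1
t=2: (unchanged — steady state)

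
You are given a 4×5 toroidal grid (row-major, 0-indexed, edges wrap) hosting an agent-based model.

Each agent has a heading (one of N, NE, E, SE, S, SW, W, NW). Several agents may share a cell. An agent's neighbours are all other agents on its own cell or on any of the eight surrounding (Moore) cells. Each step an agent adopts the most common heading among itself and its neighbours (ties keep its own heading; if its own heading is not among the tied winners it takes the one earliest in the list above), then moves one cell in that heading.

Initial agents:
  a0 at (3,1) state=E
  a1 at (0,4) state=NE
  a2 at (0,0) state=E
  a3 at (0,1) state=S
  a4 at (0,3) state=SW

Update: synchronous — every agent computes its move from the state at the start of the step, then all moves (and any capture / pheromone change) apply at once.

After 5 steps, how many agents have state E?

t=1: a0@(3,2):E a1@(3,0):NE a2@(0,1):E a3@(0,2):E a4@(1,2):SW
t=2: a0@(3,3):E a1@(2,1):NE a2@(0,2):E a3@(0,3):E a4@(1,3):E
t=3: a0@(3,4):E a1@(1,2):NE a2@(0,3):E a3@(0,4):E a4@(1,4):E
t=4: a0@(3,0):E a1@(0,3):NE a2@(0,4):E a3@(0,0):E a4@(1,0):E
t=5: a0@(3,1):E a1@(3,4):NE a2@(0,0):E a3@(0,1):E a4@(1,1):E

4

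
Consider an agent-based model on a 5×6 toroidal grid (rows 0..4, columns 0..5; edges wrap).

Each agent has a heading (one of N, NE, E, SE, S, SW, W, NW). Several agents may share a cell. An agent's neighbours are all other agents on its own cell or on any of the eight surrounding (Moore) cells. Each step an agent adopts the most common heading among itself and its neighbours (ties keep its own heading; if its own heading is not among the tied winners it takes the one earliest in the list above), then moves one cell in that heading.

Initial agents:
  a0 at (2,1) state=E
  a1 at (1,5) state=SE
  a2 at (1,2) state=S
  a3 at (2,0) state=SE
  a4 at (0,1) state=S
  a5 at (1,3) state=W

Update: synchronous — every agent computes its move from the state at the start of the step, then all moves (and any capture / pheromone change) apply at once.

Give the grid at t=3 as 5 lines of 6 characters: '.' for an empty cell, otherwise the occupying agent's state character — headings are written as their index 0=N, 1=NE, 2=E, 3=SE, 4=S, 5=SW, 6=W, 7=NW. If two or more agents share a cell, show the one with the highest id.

t=1: a0@(2,2):E a1@(2,0):SE a2@(2,2):S a3@(3,1):SE a4@(1,1):S a5@(1,2):W
t=2: a0@(3,2):S a1@(3,1):SE a2@(3,2):S a3@(4,2):SE a4@(2,1):S a5@(2,2):S
t=3: a0@(4,2):S a1@(4,1):S a2@(4,2):S a3@(0,3):SE a4@(3,1):S a5@(3,2):S

...3..
......
......
.44...
.44...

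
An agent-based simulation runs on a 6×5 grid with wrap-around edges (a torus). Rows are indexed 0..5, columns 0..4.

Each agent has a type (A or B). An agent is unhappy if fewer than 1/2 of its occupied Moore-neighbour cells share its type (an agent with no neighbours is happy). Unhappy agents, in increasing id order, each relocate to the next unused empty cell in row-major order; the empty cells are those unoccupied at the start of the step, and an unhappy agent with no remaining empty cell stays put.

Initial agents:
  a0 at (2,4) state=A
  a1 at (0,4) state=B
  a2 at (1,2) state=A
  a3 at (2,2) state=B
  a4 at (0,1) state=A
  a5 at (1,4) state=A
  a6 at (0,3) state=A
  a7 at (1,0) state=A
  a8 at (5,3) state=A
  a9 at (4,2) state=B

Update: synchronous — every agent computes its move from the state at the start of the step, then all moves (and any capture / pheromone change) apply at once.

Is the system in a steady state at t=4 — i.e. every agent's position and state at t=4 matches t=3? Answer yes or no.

no

t=1: a0@(2,4):A a1@(0,0):B a2@(1,2):A a3@(0,2):B a4@(0,1):A a5@(1,4):A a6@(0,3):A a7@(1,0):A a8@(1,1):A a9@(1,3):B
t=2: a0@(2,4):A a1@(0,4):B a2@(1,2):A a3@(2,0):B a4@(0,1):A a5@(1,4):A a6@(0,3):A a7@(1,0):A a8@(1,1):A a9@(2,1):B
t=3: a0@(2,4):A a1@(0,0):B a2@(1,2):A a3@(0,2):B a4@(0,1):A a5@(1,4):A a6@(0,3):A a7@(1,0):A a8@(1,1):A a9@(1,3):B
t=4: a0@(2,4):A a1@(0,4):B a2@(1,2):A a3@(2,0):B a4@(0,1):A a5@(1,4):A a6@(0,3):A a7@(1,0):A a8@(1,1):A a9@(2,1):B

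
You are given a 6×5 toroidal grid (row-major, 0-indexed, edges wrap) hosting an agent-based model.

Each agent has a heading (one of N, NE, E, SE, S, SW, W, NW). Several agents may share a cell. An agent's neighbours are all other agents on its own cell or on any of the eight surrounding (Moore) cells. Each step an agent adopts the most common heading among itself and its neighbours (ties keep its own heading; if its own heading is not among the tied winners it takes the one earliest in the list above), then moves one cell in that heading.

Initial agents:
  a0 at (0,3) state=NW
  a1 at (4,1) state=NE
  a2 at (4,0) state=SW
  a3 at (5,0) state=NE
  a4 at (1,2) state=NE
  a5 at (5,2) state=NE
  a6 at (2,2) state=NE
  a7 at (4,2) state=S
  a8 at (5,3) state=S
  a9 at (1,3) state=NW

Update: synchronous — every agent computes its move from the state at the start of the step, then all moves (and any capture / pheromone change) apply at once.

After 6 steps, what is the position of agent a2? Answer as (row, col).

(4, 1)

t=1: a0@(5,2):NW a1@(3,2):NE a2@(3,1):NE a3@(4,1):NE a4@(0,3):NE a5@(4,3):NE a6@(1,3):NE a7@(5,2):S a8@(0,3):S a9@(0,2):NW
t=2: a0@(4,3):NE a1@(2,3):NE a2@(2,2):NE a3@(3,2):NE a4@(5,4):NE a5@(3,4):NE a6@(0,4):NE a7@(4,3):NE a8@(1,3):S a9@(5,1):NW
t=3: a0@(3,4):NE a1@(1,4):NE a2@(1,3):NE a3@(2,3):NE a4@(4,0):NE a5@(2,0):NE a6@(5,0):NE a7@(3,4):NE a8@(0,4):NE a9@(4,0):NW
t=4: a0@(2,0):NE a1@(0,0):NE a2@(0,4):NE a3@(1,4):NE a4@(3,1):NE a5@(1,1):NE a6@(4,1):NE a7@(2,0):NE a8@(5,0):NE a9@(3,1):NE
t=5: a0@(1,1):NE a1@(5,1):NE a2@(5,0):NE a3@(0,0):NE a4@(2,2):NE a5@(0,2):NE a6@(3,2):NE a7@(1,1):NE a8@(4,1):NE a9@(2,2):NE
t=6: a0@(0,2):NE a1@(4,2):NE a2@(4,1):NE a3@(5,1):NE a4@(1,3):NE a5@(5,3):NE a6@(2,3):NE a7@(0,2):NE a8@(3,2):NE a9@(1,3):NE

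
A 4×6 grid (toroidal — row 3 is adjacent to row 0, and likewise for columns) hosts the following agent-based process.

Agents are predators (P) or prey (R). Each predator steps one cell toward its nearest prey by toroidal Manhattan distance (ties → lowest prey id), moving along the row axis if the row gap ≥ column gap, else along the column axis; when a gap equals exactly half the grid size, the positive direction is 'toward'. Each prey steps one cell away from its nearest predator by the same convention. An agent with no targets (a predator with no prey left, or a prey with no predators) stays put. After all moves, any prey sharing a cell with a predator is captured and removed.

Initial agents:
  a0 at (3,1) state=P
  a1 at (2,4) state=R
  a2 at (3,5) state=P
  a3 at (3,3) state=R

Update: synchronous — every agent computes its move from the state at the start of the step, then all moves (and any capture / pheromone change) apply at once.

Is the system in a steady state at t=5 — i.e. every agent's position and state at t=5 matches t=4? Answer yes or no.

no

t=1: a0@(3,2):P a1@(1,4):R a2@(2,5):P a3@(3,4):R
t=2: a0@(3,3):P a1@(0,4):R a2@(1,5):P a3@(3,5):R
t=3: a0@(0,3):P a1@(1,4):R a2@(0,5):P a3@(3,0):R
t=4: a0@(1,3):P a1@(2,4):R a2@(1,5):P a3@(2,0):R
t=5: a0@(2,3):P a1@(3,4):R a2@(2,5):P a3@(3,0):R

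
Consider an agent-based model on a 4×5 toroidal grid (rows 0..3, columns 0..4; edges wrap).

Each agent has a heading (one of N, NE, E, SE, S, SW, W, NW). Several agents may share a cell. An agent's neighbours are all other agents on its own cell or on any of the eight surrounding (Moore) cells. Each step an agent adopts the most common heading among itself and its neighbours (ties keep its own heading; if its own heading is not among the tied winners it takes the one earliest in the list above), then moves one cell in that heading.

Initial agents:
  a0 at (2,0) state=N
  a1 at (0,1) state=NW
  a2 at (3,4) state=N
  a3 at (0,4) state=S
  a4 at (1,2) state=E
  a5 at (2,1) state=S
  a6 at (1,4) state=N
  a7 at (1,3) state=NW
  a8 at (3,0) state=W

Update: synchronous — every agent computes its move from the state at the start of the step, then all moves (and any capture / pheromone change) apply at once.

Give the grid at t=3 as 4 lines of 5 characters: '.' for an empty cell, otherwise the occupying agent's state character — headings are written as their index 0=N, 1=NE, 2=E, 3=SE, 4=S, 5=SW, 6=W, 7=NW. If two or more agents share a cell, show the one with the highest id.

0...0
0...0
7...0
0....

t=1: a0@(1,0):N a1@(3,0):NW a2@(2,4):N a3@(3,4):N a4@(0,1):NW a5@(3,1):S a6@(0,4):N a7@(0,2):NW a8@(2,0):N
t=2: a0@(0,0):N a1@(2,0):N a2@(1,4):N a3@(2,4):N a4@(3,0):NW a5@(2,0):NW a6@(3,4):N a7@(3,1):NW a8@(1,0):N
t=3: a0@(3,0):N a1@(1,0):N a2@(0,4):N a3@(1,4):N a4@(2,0):N a5@(1,0):N a6@(2,4):N a7@(2,0):NW a8@(0,0):N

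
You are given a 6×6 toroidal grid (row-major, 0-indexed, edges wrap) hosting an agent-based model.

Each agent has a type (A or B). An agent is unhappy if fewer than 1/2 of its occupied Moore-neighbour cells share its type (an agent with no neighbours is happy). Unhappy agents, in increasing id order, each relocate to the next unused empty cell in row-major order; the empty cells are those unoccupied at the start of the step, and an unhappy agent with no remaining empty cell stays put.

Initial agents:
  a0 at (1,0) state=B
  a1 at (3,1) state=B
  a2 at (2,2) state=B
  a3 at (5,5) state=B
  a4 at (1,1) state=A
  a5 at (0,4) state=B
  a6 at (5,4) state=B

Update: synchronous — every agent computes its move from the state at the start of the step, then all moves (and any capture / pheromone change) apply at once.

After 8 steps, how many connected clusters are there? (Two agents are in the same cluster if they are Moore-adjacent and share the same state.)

3

t=1: a0@(0,0):B a1@(3,1):B a2@(2,2):B a3@(5,5):B a4@(0,1):A a5@(0,4):B a6@(5,4):B
t=2: a0@(0,0):B a1@(3,1):B a2@(2,2):B a3@(5,5):B a4@(0,2):A a5@(0,4):B a6@(5,4):B
t=3: (unchanged — steady state)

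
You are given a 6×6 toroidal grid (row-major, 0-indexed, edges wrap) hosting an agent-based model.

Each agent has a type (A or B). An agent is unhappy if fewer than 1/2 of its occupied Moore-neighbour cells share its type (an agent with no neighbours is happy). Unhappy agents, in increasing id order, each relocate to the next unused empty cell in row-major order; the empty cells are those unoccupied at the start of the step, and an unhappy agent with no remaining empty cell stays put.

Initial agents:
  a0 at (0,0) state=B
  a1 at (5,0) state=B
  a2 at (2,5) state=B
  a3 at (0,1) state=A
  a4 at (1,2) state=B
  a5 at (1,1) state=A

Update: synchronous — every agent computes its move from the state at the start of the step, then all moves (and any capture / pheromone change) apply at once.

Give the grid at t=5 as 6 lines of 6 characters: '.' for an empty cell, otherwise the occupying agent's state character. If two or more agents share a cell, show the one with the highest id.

BBBAA.
.B....
......
......
......
......

t=1: a0@(0,2):B a1@(5,0):B a2@(2,5):B a3@(0,3):A a4@(0,4):B a5@(0,5):A
t=2: a0@(0,0):B a1@(0,1):B a2@(2,5):B a3@(1,0):A a4@(1,1):B a5@(1,2):A
t=3: a0@(0,0):B a1@(0,1):B a2@(0,2):B a3@(0,3):A a4@(1,1):B a5@(0,4):A
t=4: (unchanged — steady state)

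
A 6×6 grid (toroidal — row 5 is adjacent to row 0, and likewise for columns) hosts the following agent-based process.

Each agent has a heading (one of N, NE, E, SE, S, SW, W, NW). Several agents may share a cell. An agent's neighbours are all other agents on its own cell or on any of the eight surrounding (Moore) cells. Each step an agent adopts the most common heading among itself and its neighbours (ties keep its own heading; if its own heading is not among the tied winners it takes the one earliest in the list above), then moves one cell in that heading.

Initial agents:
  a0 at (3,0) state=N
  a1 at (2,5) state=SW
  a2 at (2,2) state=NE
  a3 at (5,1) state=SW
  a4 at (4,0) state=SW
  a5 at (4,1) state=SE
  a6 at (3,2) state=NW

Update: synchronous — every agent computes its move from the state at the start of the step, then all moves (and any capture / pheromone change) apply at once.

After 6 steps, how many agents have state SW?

t=1: a0@(4,5):SW a1@(3,4):SW a2@(1,3):NE a3@(0,0):SW a4@(5,5):SW a5@(5,0):SW a6@(2,1):NW
t=2: a0@(5,4):SW a1@(4,3):SW a2@(0,4):NE a3@(1,5):SW a4@(0,4):SW a5@(0,5):SW a6@(1,0):NW
t=3: a0@(0,3):SW a1@(5,2):SW a2@(1,3):SW a3@(2,4):SW a4@(1,3):SW a5@(1,4):SW a6@(2,5):SW
t=4: a0@(1,2):SW a1@(0,1):SW a2@(2,2):SW a3@(3,3):SW a4@(2,2):SW a5@(2,3):SW a6@(3,4):SW
t=5: a0@(2,1):SW a1@(1,0):SW a2@(3,1):SW a3@(4,2):SW a4@(3,1):SW a5@(3,2):SW a6@(4,3):SW
t=6: a0@(3,0):SW a1@(2,5):SW a2@(4,0):SW a3@(5,1):SW a4@(4,0):SW a5@(4,1):SW a6@(5,2):SW

7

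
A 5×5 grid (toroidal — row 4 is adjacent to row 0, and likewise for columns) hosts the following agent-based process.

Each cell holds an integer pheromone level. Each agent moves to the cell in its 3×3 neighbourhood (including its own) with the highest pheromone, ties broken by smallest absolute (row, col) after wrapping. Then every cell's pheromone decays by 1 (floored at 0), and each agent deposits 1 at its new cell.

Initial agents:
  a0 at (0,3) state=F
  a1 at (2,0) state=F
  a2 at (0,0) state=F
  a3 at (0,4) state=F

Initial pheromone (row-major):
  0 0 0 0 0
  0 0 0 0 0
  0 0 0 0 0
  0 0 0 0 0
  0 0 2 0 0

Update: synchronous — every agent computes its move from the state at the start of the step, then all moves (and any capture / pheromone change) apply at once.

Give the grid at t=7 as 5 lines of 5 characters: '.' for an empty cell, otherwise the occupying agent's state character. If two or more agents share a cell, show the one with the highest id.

F....
.....
.....
.....
..F..

t=1: a0@(4,2) a1@(1,0) a2@(0,0) a3@(0,0) | pheromone: 2 0 0 0 0 / 1 0 0 0 0 / 0 0 0 0 0 / 0 0 0 0 0 / 0 0 2 0 0
t=2: a0@(4,2) a1@(0,0) a2@(0,0) a3@(0,0) | pheromone: 4 0 0 0 0 / 0 0 0 0 0 / 0 0 0 0 0 / 0 0 0 0 0 / 0 0 2 0 0
t=3: a0@(4,2) a1@(0,0) a2@(0,0) a3@(0,0) | pheromone: 6 0 0 0 0 / 0 0 0 0 0 / 0 0 0 0 0 / 0 0 0 0 0 / 0 0 2 0 0
t=4: a0@(4,2) a1@(0,0) a2@(0,0) a3@(0,0) | pheromone: 8 0 0 0 0 / 0 0 0 0 0 / 0 0 0 0 0 / 0 0 0 0 0 / 0 0 2 0 0
t=5: a0@(4,2) a1@(0,0) a2@(0,0) a3@(0,0) | pheromone: 10 0 0 0 0 / 0 0 0 0 0 / 0 0 0 0 0 / 0 0 0 0 0 / 0 0 2 0 0
t=6: a0@(4,2) a1@(0,0) a2@(0,0) a3@(0,0) | pheromone: 12 0 0 0 0 / 0 0 0 0 0 / 0 0 0 0 0 / 0 0 0 0 0 / 0 0 2 0 0
t=7: a0@(4,2) a1@(0,0) a2@(0,0) a3@(0,0) | pheromone: 14 0 0 0 0 / 0 0 0 0 0 / 0 0 0 0 0 / 0 0 0 0 0 / 0 0 2 0 0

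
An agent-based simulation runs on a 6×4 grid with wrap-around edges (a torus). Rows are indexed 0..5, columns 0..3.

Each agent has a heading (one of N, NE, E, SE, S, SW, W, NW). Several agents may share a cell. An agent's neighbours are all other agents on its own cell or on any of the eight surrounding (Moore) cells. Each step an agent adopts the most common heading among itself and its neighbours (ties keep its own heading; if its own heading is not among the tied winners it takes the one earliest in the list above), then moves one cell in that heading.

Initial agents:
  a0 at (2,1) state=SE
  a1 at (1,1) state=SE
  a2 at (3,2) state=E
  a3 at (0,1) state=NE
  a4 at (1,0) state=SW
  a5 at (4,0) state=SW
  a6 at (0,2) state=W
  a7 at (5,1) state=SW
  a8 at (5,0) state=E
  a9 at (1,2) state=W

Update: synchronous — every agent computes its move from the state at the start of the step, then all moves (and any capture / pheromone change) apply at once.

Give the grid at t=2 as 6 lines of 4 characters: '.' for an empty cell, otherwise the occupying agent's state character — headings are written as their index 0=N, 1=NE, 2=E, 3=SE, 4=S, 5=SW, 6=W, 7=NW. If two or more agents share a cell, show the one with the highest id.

t=1: a0@(3,2):SE a1@(2,2):SE a2@(3,3):E a3@(1,0):SW a4@(2,1):SE a5@(5,3):SW a6@(0,1):W a7@(0,0):SW a8@(0,3):SW a9@(1,1):W
t=2: a0@(4,3):SE a1@(3,3):SE a2@(4,0):SE a3@(2,3):SW a4@(3,2):SE a5@(0,2):SW a6@(0,0):W a7@(1,3):SW a8@(1,2):SW a9@(1,0):W

6.5.
6.55
...5
..33
3..3
....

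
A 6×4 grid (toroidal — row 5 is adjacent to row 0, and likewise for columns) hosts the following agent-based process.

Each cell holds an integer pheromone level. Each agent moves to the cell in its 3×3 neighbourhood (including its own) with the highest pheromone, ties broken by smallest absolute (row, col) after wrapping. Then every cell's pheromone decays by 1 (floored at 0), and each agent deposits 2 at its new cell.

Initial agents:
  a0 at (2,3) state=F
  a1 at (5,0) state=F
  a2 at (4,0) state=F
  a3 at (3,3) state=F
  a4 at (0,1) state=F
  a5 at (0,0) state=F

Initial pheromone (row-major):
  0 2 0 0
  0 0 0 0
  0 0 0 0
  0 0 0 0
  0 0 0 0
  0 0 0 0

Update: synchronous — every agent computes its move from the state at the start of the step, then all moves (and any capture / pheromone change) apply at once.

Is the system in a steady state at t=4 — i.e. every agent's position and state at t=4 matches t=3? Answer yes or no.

no

t=1: a0@(1,0) a1@(0,1) a2@(3,0) a3@(2,0) a4@(0,1) a5@(0,1) | pheromone: 0 7 0 0 / 2 0 0 0 / 2 0 0 0 / 2 0 0 0 / 0 0 0 0 / 0 0 0 0
t=2: a0@(0,1) a1@(0,1) a2@(2,0) a3@(1,0) a4@(0,1) a5@(0,1) | pheromone: 0 14 0 0 / 3 0 0 0 / 3 0 0 0 / 1 0 0 0 / 0 0 0 0 / 0 0 0 0
t=3: a0@(0,1) a1@(0,1) a2@(1,0) a3@(0,1) a4@(0,1) a5@(0,1) | pheromone: 0 23 0 0 / 4 0 0 0 / 2 0 0 0 / 0 0 0 0 / 0 0 0 0 / 0 0 0 0
t=4: a0@(0,1) a1@(0,1) a2@(0,1) a3@(0,1) a4@(0,1) a5@(0,1) | pheromone: 0 34 0 0 / 3 0 0 0 / 1 0 0 0 / 0 0 0 0 / 0 0 0 0 / 0 0 0 0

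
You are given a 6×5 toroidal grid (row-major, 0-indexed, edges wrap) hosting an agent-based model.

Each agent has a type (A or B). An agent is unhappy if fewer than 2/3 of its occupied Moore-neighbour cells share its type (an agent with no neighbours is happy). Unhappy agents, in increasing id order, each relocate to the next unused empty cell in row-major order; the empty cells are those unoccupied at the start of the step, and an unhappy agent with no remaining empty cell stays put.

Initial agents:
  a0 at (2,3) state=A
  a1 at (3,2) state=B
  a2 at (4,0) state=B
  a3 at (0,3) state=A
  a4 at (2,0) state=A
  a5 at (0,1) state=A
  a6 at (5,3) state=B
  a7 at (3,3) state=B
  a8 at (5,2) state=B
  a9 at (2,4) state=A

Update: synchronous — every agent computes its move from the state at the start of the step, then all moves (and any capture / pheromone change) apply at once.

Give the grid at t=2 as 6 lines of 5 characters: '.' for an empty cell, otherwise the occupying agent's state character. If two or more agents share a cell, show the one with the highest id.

t=1: a0@(0,0):A a1@(0,2):B a2@(4,0):B a3@(0,4):A a4@(2,0):A a5@(1,0):A a6@(1,1):B a7@(1,2):B a8@(1,3):B a9@(2,4):A
t=2: a0@(0,0):A a1@(0,2):B a2@(4,0):B a3@(0,4):A a4@(2,0):A a5@(1,0):A a6@(0,1):B a7@(1,2):B a8@(0,3):B a9@(2,4):A

ABBBA
A.B..
A...A
.....
B....
.....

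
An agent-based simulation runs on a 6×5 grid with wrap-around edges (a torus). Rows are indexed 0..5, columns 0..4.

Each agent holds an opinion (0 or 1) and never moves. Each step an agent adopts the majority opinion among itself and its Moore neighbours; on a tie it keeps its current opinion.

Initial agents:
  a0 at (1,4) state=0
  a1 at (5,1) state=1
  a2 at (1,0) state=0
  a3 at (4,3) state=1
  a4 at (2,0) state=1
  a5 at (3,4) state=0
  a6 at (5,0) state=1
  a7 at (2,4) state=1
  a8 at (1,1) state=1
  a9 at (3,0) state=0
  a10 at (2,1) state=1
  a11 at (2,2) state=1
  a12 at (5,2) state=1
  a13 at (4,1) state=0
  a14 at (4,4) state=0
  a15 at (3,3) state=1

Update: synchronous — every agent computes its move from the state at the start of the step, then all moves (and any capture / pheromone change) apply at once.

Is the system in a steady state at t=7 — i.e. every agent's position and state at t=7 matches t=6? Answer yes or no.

yes

t=1: a0@(1,4):0 a1@(5,1):1 a2@(1,0):1 a3@(4,3):1 a4@(2,0):1 a5@(3,4):1 a6@(5,0):1 a7@(2,4):0 a8@(1,1):1 a9@(3,0):0 a10@(2,1):1 a11@(2,2):1 a12@(5,2):1 a13@(4,1):1 a14@(4,4):0 a15@(3,3):1
t=2: a0@(1,4):0 a1@(5,1):1 a2@(1,0):1 a3@(4,3):1 a4@(2,0):1 a5@(3,4):1 a6@(5,0):1 a7@(2,4):1 a8@(1,1):1 a9@(3,0):1 a10@(2,1):1 a11@(2,2):1 a12@(5,2):1 a13@(4,1):1 a14@(4,4):1 a15@(3,3):1
t=3: a0@(1,4):1 a1@(5,1):1 a2@(1,0):1 a3@(4,3):1 a4@(2,0):1 a5@(3,4):1 a6@(5,0):1 a7@(2,4):1 a8@(1,1):1 a9@(3,0):1 a10@(2,1):1 a11@(2,2):1 a12@(5,2):1 a13@(4,1):1 a14@(4,4):1 a15@(3,3):1
t=4: (unchanged — steady state)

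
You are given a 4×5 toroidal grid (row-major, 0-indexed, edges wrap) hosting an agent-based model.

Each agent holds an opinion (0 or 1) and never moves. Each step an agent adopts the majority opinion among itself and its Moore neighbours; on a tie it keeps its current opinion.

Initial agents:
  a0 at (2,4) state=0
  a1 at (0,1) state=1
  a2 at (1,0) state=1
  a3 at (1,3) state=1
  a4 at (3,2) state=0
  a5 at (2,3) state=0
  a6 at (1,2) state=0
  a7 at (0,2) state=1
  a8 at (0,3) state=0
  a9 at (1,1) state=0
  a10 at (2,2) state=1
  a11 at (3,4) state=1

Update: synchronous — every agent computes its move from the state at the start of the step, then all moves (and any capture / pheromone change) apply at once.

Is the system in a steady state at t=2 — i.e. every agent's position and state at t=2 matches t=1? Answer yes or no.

t=1: a0@(2,4):1 a1@(0,1):1 a2@(1,0):1 a3@(1,3):0 a4@(3,2):0 a5@(2,3):0 a6@(1,2):0 a7@(0,2):0 a8@(0,3):0 a9@(1,1):1 a10@(2,2):0 a11@(3,4):0
t=2: a0@(2,4):0 a1@(0,1):1 a2@(1,0):1 a3@(1,3):0 a4@(3,2):0 a5@(2,3):0 a6@(1,2):0 a7@(0,2):0 a8@(0,3):0 a9@(1,1):1 a10@(2,2):0 a11@(3,4):0

no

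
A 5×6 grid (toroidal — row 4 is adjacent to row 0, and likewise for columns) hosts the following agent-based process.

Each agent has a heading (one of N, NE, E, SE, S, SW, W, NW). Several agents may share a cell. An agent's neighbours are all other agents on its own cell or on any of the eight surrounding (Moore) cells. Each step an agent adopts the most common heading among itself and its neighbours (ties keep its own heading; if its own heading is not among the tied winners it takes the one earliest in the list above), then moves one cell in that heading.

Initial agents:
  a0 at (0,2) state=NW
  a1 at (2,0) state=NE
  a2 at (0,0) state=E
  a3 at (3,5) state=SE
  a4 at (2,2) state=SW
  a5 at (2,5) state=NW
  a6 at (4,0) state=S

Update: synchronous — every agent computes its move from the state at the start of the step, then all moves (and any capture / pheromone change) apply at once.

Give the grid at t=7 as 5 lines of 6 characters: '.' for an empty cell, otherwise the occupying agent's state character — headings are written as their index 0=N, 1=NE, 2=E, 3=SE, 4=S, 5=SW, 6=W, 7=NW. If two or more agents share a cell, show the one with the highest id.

t=1: a0@(4,1):NW a1@(1,1):NE a2@(0,1):E a3@(4,0):SE a4@(3,1):SW a5@(1,4):NW a6@(0,0):S
t=2: a0@(3,0):NW a1@(0,2):NE a2@(0,2):E a3@(0,1):SE a4@(4,0):SW a5@(0,3):NW a6@(1,0):S
t=3: a0@(2,5):NW a1@(4,3):NE a2@(0,3):E a3@(1,2):SE a4@(0,5):SW a5@(4,2):NW a6@(2,0):S
t=4: a0@(1,4):NW a1@(3,4):NE a2@(0,4):E a3@(2,3):SE a4@(1,4):SW a5@(3,1):NW a6@(3,0):S
t=5: a0@(0,3):NW a1@(2,5):NE a2@(0,5):E a3@(3,4):SE a4@(2,3):SW a5@(2,0):NW a6@(4,0):S
t=6: a0@(4,2):NW a1@(1,0):NE a2@(0,0):E a3@(4,5):SE a4@(3,2):SW a5@(1,5):NW a6@(0,0):S
t=7: a0@(3,1):NW a1@(0,1):NE a2@(0,1):E a3@(0,0):SE a4@(4,1):SW a5@(0,4):NW a6@(1,0):S

32..7.
4.....
......
.7....
.5....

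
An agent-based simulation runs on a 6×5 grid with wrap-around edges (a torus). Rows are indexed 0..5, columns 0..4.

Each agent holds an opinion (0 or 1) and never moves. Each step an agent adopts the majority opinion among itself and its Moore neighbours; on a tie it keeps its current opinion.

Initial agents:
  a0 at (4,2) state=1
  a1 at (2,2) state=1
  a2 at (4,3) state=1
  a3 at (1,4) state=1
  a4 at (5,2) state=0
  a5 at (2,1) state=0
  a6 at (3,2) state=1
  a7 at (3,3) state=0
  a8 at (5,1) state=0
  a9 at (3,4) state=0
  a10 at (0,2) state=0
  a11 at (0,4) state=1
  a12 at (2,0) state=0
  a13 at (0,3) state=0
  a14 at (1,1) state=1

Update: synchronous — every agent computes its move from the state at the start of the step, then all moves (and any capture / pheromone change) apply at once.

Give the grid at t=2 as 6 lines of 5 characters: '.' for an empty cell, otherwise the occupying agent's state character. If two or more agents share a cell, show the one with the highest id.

..001
.0..1
011..
..110
..11.
.00..

t=1: a0@(4,2):1 a1@(2,2):1 a2@(4,3):1 a3@(1,4):1 a4@(5,2):0 a5@(2,1):1 a6@(3,2):1 a7@(3,3):1 a8@(5,1):0 a9@(3,4):0 a10@(0,2):0 a11@(0,4):1 a12@(2,0):0 a13@(0,3):0 a14@(1,1):0
t=2: (unchanged — steady state)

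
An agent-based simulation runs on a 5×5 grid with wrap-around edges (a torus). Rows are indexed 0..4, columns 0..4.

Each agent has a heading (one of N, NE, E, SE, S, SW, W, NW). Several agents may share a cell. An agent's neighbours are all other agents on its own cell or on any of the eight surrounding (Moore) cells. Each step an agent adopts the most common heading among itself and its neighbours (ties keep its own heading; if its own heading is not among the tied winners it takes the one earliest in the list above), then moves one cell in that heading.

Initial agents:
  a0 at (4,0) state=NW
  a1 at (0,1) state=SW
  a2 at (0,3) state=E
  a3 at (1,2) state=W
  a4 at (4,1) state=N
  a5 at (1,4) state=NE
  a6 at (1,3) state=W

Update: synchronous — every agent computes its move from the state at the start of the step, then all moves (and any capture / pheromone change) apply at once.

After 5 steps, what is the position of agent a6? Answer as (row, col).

(1, 3)

t=1: a0@(3,4):NW a1@(1,0):SW a2@(0,2):W a3@(1,1):W a4@(3,1):N a5@(0,0):NE a6@(1,2):W
t=2: a0@(2,3):NW a1@(2,4):SW a2@(0,1):W a3@(1,0):W a4@(2,1):N a5@(4,1):NE a6@(1,1):W
t=3: a0@(1,2):NW a1@(3,3):SW a2@(0,0):W a3@(1,4):W a4@(2,0):W a5@(3,2):NE a6@(1,0):W
t=4: a0@(0,1):NW a1@(4,2):SW a2@(0,4):W a3@(1,3):W a4@(2,4):W a5@(2,3):NE a6@(1,4):W
t=5: a0@(4,0):NW a1@(0,1):SW a2@(0,3):W a3@(1,2):W a4@(2,3):W a5@(2,2):W a6@(1,3):W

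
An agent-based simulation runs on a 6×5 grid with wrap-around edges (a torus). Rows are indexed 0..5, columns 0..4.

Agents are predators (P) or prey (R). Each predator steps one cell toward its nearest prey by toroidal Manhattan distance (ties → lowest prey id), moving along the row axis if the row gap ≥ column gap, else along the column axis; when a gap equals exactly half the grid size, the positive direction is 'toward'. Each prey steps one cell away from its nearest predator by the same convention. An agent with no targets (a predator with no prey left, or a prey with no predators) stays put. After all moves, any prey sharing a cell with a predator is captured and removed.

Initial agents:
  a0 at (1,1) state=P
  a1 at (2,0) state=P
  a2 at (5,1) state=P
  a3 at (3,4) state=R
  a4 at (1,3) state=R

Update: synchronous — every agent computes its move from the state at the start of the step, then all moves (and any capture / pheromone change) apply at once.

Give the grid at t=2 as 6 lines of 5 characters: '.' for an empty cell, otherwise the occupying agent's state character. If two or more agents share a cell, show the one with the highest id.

.....
R..P.
.....
.....
P....
....R

t=1: a0@(1,2):P a1@(3,0):P a2@(4,1):P a3@(4,4):R a4@(1,4):R
t=2: a0@(1,3):P a1@(4,0):P a2@(4,0):P a3@(5,4):R a4@(1,0):R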